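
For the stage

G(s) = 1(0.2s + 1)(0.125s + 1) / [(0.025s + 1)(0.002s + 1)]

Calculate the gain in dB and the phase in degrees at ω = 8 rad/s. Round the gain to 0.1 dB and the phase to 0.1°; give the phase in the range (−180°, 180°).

8.4 dB, 90.8°

At ω = 8 rad/s:
zero (1 + j8·0.2) = 1 + j1.6 → |·| ≈ 1.8868, ∠ ≈ 57.99°
zero (1 + j8·0.125) = 1 + j1 → |·| ≈ 1.4142, ∠ ≈ 45.00°
pole (1 + j8·0.025) = 1 + j0.2 → |·| ≈ 1.0198, ∠ ≈ 11.31°
pole (1 + j8·0.002) = 1 + j0.016 → |·| ≈ 1.0001, ∠ ≈ 0.92°
|G| = 1 · 1.8868 · 1.4142 / (1.0198 · 1.0001) ≈ 2.6162
Gain = 20 log₁₀(2.6162) ≈ 8.35 dB
∠G = (57.99° + 45.00°) − (11.31° + 0.92°) = 90.76°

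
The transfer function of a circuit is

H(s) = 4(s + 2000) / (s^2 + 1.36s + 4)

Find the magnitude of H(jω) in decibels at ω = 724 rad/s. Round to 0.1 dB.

-35.8 dB

At s = jω = j724:
zero (s+2000): 2000 + j724 → |·| = √(2000²+724²) = √4524176 ≈ 2127, ∠ = arctan(724/2000) ≈ 19.90°
quadratic: (j724)² + 1.36·j724 + 4 = -524172 + j984.64 → |·| ≈ 5.2417e+05, ∠ ≈ 179.89°
|H| = 4 · 2127 / 5.2417e+05 ≈ 0.016231
Gain = 20 log₁₀(0.016231) ≈ -35.79 dB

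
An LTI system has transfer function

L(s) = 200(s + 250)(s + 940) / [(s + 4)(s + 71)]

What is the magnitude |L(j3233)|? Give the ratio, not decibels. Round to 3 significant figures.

209

At s = jω = j3233:
zero (s+250): 250 + j3233 → |·| = √(250²+3233²) = √10514789 ≈ 3242.7, ∠ = arctan(3233/250) ≈ 85.58°
zero (s+940): 940 + j3233 → |·| = √(940²+3233²) = √11335889 ≈ 3366.9, ∠ = arctan(3233/940) ≈ 73.79°
pole (s+4): 4 + j3233 → |·| = √(4²+3233²) = √10452305 ≈ 3233, ∠ = arctan(3233/4) ≈ 89.93°
pole (s+71): 71 + j3233 → |·| = √(71²+3233²) = √10457330 ≈ 3233.8, ∠ = arctan(3233/71) ≈ 88.74°
|L| = 200 · 1.0918e+07 / 1.0455e+07 ≈ 208.86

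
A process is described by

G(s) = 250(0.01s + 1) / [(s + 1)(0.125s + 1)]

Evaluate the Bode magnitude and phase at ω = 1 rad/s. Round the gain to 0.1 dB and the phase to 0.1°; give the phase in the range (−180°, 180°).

44.9 dB, -51.6°

At ω = 1 rad/s:
zero (1 + j1·0.01) = 1 + j0.01 → |·| ≈ 1, ∠ ≈ 0.57°
pole (1 + j1·1) = 1 + j1 → |·| ≈ 1.4142, ∠ ≈ 45.00°
pole (1 + j1·0.125) = 1 + j0.125 → |·| ≈ 1.0078, ∠ ≈ 7.13°
|G| = 250 · 1 / (1.4142 · 1.0078) ≈ 175.41
Gain = 20 log₁₀(175.41) ≈ 44.88 dB
∠G = (0.57°) − (45.00° + 7.13°) = -51.56°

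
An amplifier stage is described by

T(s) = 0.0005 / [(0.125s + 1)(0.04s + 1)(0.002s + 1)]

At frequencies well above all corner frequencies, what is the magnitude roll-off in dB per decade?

-60 dB/decade

Each pole contributes −20 dB/decade at high frequency; each zero contributes +20 dB/decade.
Net: 0 zero(s) − 3 pole(s) → -60 dB/decade.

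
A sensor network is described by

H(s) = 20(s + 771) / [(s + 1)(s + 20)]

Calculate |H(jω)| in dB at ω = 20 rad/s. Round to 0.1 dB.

28.7 dB

At s = jω = j20:
zero (s+771): 771 + j20 → |·| = √(771²+20²) = √594841 ≈ 771.26, ∠ = arctan(20/771) ≈ 1.49°
pole (s+1): 1 + j20 → |·| = √(1²+20²) = √401 ≈ 20.025, ∠ = arctan(20/1) ≈ 87.14°
pole (s+20): 20 + j20 → |·| = √(20²+20²) = √800 ≈ 28.284, ∠ = arctan(20/20) ≈ 45.00°
|H| = 20 · 771.26 / 566.39 ≈ 27.234
Gain = 20 log₁₀(27.234) ≈ 28.70 dB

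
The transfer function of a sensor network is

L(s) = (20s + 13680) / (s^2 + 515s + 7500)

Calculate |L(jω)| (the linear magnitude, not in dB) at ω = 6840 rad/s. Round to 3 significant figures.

Substitute s = j6840:
Numerator: 20(j6840) + 13680 = 13680 + j136800
Denominator: (j6840)^2 + 515(j6840) + 7500 = -46778100 + j3522600
|N| = √(13680² + 136800²) ≈ 1.3748e+05, ∠N ≈ 84.29°
|D| = √(46778100² + 3522600²) ≈ 4.6911e+07, ∠D ≈ 175.69°
|L| = 1.3748e+05 / 4.6911e+07 ≈ 0.0029307

0.00293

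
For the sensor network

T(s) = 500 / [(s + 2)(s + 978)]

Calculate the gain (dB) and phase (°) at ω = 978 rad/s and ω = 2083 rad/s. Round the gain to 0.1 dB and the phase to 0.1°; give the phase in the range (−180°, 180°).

ω = 978: -68.6 dB, -134.9°; ω = 2083: -79.6 dB, -154.8°

At s = jω = j978:
pole (s+2): 2 + j978 → |·| = √(2²+978²) = √956488 ≈ 978, ∠ = arctan(978/2) ≈ 89.88°
pole (s+978): 978 + j978 → |·| = √(978²+978²) = √1912968 ≈ 1383.1, ∠ = arctan(978/978) ≈ 45.00°
|T| = 500 / 1.3527e+06 ≈ 0.00036963
Gain = 20 log₁₀(0.00036963) ≈ -68.64 dB
∠T = 0.00° − 134.88° = -134.88°

At s = jω = j2083:
pole (s+2): 2 + j2083 → |·| = √(2²+2083²) = √4338893 ≈ 2083, ∠ = arctan(2083/2) ≈ 89.94°
pole (s+978): 978 + j2083 → |·| = √(978²+2083²) = √5295373 ≈ 2301.2, ∠ = arctan(2083/978) ≈ 64.85°
|T| = 500 / 4.7934e+06 ≈ 0.00010431
Gain = 20 log₁₀(0.00010431) ≈ -79.63 dB
∠T = 0.00° − 154.79° = -154.79°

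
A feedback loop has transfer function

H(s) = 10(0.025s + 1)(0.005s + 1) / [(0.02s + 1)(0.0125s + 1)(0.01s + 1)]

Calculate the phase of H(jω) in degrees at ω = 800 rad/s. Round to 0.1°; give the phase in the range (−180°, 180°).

-90.5°

At ω = 800 rad/s:
zero (1 + j800·0.025) = 1 + j20 → |·| ≈ 20.025, ∠ ≈ 87.14°
zero (1 + j800·0.005) = 1 + j4 → |·| ≈ 4.1231, ∠ ≈ 75.96°
pole (1 + j800·0.02) = 1 + j16 → |·| ≈ 16.031, ∠ ≈ 86.42°
pole (1 + j800·0.0125) = 1 + j10 → |·| ≈ 10.05, ∠ ≈ 84.29°
pole (1 + j800·0.01) = 1 + j8 → |·| ≈ 8.0623, ∠ ≈ 82.87°
∠H = (87.14° + 75.96°) − (86.42° + 84.29° + 82.87°) = -90.48°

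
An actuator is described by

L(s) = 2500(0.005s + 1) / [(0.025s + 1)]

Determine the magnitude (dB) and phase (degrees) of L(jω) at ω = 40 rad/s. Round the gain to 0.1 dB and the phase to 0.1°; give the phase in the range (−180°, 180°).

65.1 dB, -33.7°

At ω = 40 rad/s:
zero (1 + j40·0.005) = 1 + j0.2 → |·| ≈ 1.0198, ∠ ≈ 11.31°
pole (1 + j40·0.025) = 1 + j1 → |·| ≈ 1.4142, ∠ ≈ 45.00°
|L| = 2500 · 1.0198 / (1.4142) ≈ 1802.8
Gain = 20 log₁₀(1802.8) ≈ 65.12 dB
∠L = (11.31°) − (45.00°) = -33.69°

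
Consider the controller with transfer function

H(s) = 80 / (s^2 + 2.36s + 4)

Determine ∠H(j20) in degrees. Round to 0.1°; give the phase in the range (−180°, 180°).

At s = jω = j20:
quadratic: (j20)² + 2.36·j20 + 4 = -396 + j47.2 → |·| ≈ 398.8, ∠ ≈ 173.20°
∠H = 0.00° − 173.20° = -173.20°

-173.2°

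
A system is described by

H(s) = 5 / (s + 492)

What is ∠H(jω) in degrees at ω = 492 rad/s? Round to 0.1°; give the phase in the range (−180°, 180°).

-45.0°

Substitute s = j492:
Numerator: 5 = 5 + j0
Denominator: (j492) + 492 = 492 + j492
|N| = √(5² + 0²) ≈ 5, ∠N ≈ 0.00°
|D| = √(492² + 492²) ≈ 695.79, ∠D ≈ 45.00°
∠H = 0.00° − 45.00° = -45.00°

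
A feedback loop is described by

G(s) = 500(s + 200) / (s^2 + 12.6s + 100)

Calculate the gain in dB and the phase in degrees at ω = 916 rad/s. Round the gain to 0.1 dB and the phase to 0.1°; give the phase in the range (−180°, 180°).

At s = jω = j916:
zero (s+200): 200 + j916 → |·| = √(200²+916²) = √879056 ≈ 937.58, ∠ = arctan(916/200) ≈ 77.68°
quadratic: (j916)² + 12.6·j916 + 100 = -838956 + j11541.6 → |·| ≈ 8.3904e+05, ∠ ≈ 179.21°
|G| = 500 · 937.58 / 8.3904e+05 ≈ 0.55872
Gain = 20 log₁₀(0.55872) ≈ -5.06 dB
∠G = 77.68° − 179.21° = -101.53°

-5.1 dB, -101.5°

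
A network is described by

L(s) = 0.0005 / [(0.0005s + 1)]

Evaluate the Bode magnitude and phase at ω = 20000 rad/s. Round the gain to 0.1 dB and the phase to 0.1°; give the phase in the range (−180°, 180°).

-86.1 dB, -84.3°

At ω = 20000 rad/s:
pole (1 + j20000·0.0005) = 1 + j10 → |·| ≈ 10.05, ∠ ≈ 84.29°
|L| = 0.0005 · 1 / (10.05) ≈ 4.9751e-05
Gain = 20 log₁₀(4.9751e-05) ≈ -86.06 dB
∠L = (0°) − (84.29°) = -84.29°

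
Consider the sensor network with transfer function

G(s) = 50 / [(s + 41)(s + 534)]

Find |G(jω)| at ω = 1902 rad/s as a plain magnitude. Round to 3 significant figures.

1.33e-05

At s = jω = j1902:
pole (s+41): 41 + j1902 → |·| = √(41²+1902²) = √3619285 ≈ 1902.4, ∠ = arctan(1902/41) ≈ 88.77°
pole (s+534): 534 + j1902 → |·| = √(534²+1902²) = √3902760 ≈ 1975.5, ∠ = arctan(1902/534) ≈ 74.32°
|G| = 50 / 3.7582e+06 ≈ 1.3304e-05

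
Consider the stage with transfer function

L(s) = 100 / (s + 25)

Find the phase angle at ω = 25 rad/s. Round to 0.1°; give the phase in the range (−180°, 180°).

Substitute s = j25:
Numerator: 100 = 100 + j0
Denominator: (j25) + 25 = 25 + j25
|N| = √(100² + 0²) ≈ 100, ∠N ≈ 0.00°
|D| = √(25² + 25²) ≈ 35.355, ∠D ≈ 45.00°
∠L = 0.00° − 45.00° = -45.00°

-45.0°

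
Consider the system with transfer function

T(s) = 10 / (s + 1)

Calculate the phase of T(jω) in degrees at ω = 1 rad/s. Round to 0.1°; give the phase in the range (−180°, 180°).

-45.0°

At s = jω = j1:
pole (s+1): 1 + j1 → |·| = √(1²+1²) = √2 ≈ 1.4142, ∠ = arctan(1/1) ≈ 45.00°
∠T = 0.00° − 45.00° = -45.00°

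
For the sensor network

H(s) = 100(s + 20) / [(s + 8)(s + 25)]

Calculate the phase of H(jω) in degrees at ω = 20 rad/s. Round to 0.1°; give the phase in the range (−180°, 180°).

At s = jω = j20:
zero (s+20): 20 + j20 → |·| = √(20²+20²) = √800 ≈ 28.284, ∠ = arctan(20/20) ≈ 45.00°
pole (s+8): 8 + j20 → |·| = √(8²+20²) = √464 ≈ 21.541, ∠ = arctan(20/8) ≈ 68.20°
pole (s+25): 25 + j20 → |·| = √(25²+20²) = √1025 ≈ 32.016, ∠ = arctan(20/25) ≈ 38.66°
∠H = 45.00° − 106.86° = -61.86°

-61.9°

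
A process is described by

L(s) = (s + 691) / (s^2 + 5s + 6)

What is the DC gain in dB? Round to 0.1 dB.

41.2 dB

L(0) = 691 / 6 ≈ 115.17
20 log₁₀(115.17) ≈ 41.23 dB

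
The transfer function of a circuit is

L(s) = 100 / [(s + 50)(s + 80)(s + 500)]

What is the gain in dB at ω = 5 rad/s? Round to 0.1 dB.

-86.1 dB

At s = jω = j5:
pole (s+50): 50 + j5 → |·| = √(50²+5²) = √2525 ≈ 50.249, ∠ = arctan(5/50) ≈ 5.71°
pole (s+80): 80 + j5 → |·| = √(80²+5²) = √6425 ≈ 80.156, ∠ = arctan(5/80) ≈ 3.58°
pole (s+500): 500 + j5 → |·| = √(500²+5²) = √250025 ≈ 500.02, ∠ = arctan(5/500) ≈ 0.57°
|L| = 100 / 2.014e+06 ≈ 4.9652e-05
Gain = 20 log₁₀(4.9652e-05) ≈ -86.08 dB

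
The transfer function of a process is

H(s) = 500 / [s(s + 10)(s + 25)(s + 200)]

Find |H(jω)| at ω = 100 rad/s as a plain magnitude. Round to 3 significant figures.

2.16e-06

At s = jω = j100:
pole (s+10): 10 + j100 → |·| = √(10²+100²) = √10100 ≈ 100.5, ∠ = arctan(100/10) ≈ 84.29°
pole (s+25): 25 + j100 → |·| = √(25²+100²) = √10625 ≈ 103.08, ∠ = arctan(100/25) ≈ 75.96°
pole (s+200): 200 + j100 → |·| = √(200²+100²) = √50000 ≈ 223.61, ∠ = arctan(100/200) ≈ 26.57°
pole at origin: |s| = 100, ∠ = 90.00° (in denominator)
|H| = 500 / 2.3165e+08 ≈ 2.1584e-06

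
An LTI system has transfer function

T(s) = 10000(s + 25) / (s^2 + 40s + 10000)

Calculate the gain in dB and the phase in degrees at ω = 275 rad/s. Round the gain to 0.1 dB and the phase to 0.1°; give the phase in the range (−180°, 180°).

32.4 dB, -85.7°

At s = jω = j275:
zero (s+25): 25 + j275 → |·| = √(25²+275²) = √76250 ≈ 276.13, ∠ = arctan(275/25) ≈ 84.81°
quadratic: (j275)² + 40·j275 + 10000 = -65625 + j11000 → |·| ≈ 66541, ∠ ≈ 170.48°
|T| = 10000 · 276.13 / 66541 ≈ 41.498
Gain = 20 log₁₀(41.498) ≈ 32.36 dB
∠T = 84.81° − 170.48° = -85.67°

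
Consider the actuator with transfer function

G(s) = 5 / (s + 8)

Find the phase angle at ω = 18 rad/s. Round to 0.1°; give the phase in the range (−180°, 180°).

Substitute s = j18:
Numerator: 5 = 5 + j0
Denominator: (j18) + 8 = 8 + j18
|N| = √(5² + 0²) ≈ 5, ∠N ≈ 0.00°
|D| = √(8² + 18²) ≈ 19.698, ∠D ≈ 66.04°
∠G = 0.00° − 66.04° = -66.04°

-66.0°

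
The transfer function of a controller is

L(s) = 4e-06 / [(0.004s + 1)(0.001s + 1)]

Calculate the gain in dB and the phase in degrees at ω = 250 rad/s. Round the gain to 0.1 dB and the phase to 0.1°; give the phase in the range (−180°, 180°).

At ω = 250 rad/s:
pole (1 + j250·0.004) = 1 + j1 → |·| ≈ 1.4142, ∠ ≈ 45.00°
pole (1 + j250·0.001) = 1 + j0.25 → |·| ≈ 1.0308, ∠ ≈ 14.04°
|L| = 4e-06 · 1 / (1.4142 · 1.0308) ≈ 2.7439e-06
Gain = 20 log₁₀(2.7439e-06) ≈ -111.23 dB
∠L = (0°) − (45.00° + 14.04°) = -59.04°

-111.2 dB, -59.0°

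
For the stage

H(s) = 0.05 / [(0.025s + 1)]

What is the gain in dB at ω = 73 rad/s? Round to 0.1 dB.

-32.4 dB

At ω = 73 rad/s:
pole (1 + j73·0.025) = 1 + j1.825 → |·| ≈ 2.081, ∠ ≈ 61.28°
|H| = 0.05 · 1 / (2.081) ≈ 0.024027
Gain = 20 log₁₀(0.024027) ≈ -32.39 dB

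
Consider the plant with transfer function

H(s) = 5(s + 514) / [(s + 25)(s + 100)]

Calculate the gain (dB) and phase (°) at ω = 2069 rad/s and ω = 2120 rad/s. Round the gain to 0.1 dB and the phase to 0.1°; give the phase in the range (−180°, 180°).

ω = 2069: -52.1 dB, -100.5°; ω = 2120: -52.3 dB, -100.3°

At s = jω = j2069:
zero (s+514): 514 + j2069 → |·| = √(514²+2069²) = √4544957 ≈ 2131.9, ∠ = arctan(2069/514) ≈ 76.05°
pole (s+25): 25 + j2069 → |·| = √(25²+2069²) = √4281386 ≈ 2069.2, ∠ = arctan(2069/25) ≈ 89.31°
pole (s+100): 100 + j2069 → |·| = √(100²+2069²) = √4290761 ≈ 2071.4, ∠ = arctan(2069/100) ≈ 87.23°
|H| = 5 · 2131.9 / 4.2861e+06 ≈ 0.002487
Gain = 20 log₁₀(0.002487) ≈ -52.09 dB
∠H = 76.05° − 176.54° = -100.49°

At s = jω = j2120:
zero (s+514): 514 + j2120 → |·| = √(514²+2120²) = √4758596 ≈ 2181.4, ∠ = arctan(2120/514) ≈ 76.37°
pole (s+25): 25 + j2120 → |·| = √(25²+2120²) = √4495025 ≈ 2120.1, ∠ = arctan(2120/25) ≈ 89.32°
pole (s+100): 100 + j2120 → |·| = √(100²+2120²) = √4504400 ≈ 2122.4, ∠ = arctan(2120/100) ≈ 87.30°
|H| = 5 · 2181.4 / 4.4997e+06 ≈ 0.0024239
Gain = 20 log₁₀(0.0024239) ≈ -52.31 dB
∠H = 76.37° − 176.62° = -100.25°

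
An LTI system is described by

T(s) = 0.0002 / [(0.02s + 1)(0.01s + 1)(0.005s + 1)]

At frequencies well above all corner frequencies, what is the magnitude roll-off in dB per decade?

Each pole contributes −20 dB/decade at high frequency; each zero contributes +20 dB/decade.
Net: 0 zero(s) − 3 pole(s) → -60 dB/decade.

-60 dB/decade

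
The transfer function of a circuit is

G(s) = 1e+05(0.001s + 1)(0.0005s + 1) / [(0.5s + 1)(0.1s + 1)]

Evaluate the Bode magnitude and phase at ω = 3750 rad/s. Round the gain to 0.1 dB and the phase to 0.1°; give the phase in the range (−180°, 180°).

1.4 dB, -42.8°

At ω = 3750 rad/s:
zero (1 + j3750·0.001) = 1 + j3.75 → |·| ≈ 3.881, ∠ ≈ 75.07°
zero (1 + j3750·0.0005) = 1 + j1.875 → |·| ≈ 2.125, ∠ ≈ 61.93°
pole (1 + j3750·0.5) = 1 + j1875 → |·| ≈ 1875, ∠ ≈ 89.97°
pole (1 + j3750·0.1) = 1 + j375 → |·| ≈ 375, ∠ ≈ 89.85°
|G| = 1e+05 · 3.881 · 2.125 / (1875 · 375) ≈ 1.1729
Gain = 20 log₁₀(1.1729) ≈ 1.39 dB
∠G = (75.07° + 61.93°) − (89.97° + 89.85°) = -42.82°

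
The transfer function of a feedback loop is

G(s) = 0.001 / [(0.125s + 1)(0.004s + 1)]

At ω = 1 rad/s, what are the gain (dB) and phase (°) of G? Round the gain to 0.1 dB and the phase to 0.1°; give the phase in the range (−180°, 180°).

At ω = 1 rad/s:
pole (1 + j1·0.125) = 1 + j0.125 → |·| ≈ 1.0078, ∠ ≈ 7.13°
pole (1 + j1·0.004) = 1 + j0.004 → |·| ≈ 1, ∠ ≈ 0.23°
|G| = 0.001 · 1 / (1.0078 · 1) ≈ 0.00099226
Gain = 20 log₁₀(0.00099226) ≈ -60.07 dB
∠G = (0°) − (7.13° + 0.23°) = -7.36°

-60.1 dB, -7.4°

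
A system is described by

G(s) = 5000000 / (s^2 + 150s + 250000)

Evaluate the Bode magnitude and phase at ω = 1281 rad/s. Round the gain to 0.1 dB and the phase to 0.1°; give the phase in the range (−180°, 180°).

At s = jω = j1281:
quadratic: (j1281)² + 150·j1281 + 250000 = -1390961 + j192150 → |·| ≈ 1.4042e+06, ∠ ≈ 172.13°
|G| = 5000000 / 1.4042e+06 ≈ 3.5607
Gain = 20 log₁₀(3.5607) ≈ 11.03 dB
∠G = 0.00° − 172.13° = -172.13°

11.0 dB, -172.1°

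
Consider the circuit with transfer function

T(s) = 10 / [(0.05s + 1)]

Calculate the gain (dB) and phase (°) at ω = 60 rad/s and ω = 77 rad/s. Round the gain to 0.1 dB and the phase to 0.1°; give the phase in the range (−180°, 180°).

ω = 60: 10.0 dB, -71.6°; ω = 77: 8.0 dB, -75.4°

At ω = 60 rad/s:
pole (1 + j60·0.05) = 1 + j3 → |·| ≈ 3.1623, ∠ ≈ 71.57°
|T| = 10 · 1 / (3.1623) ≈ 3.1623
Gain = 20 log₁₀(3.1623) ≈ 10.00 dB
∠T = (0°) − (71.57°) = -71.57°

At ω = 77 rad/s:
pole (1 + j77·0.05) = 1 + j3.85 → |·| ≈ 3.9778, ∠ ≈ 75.44°
|T| = 10 · 1 / (3.9778) ≈ 2.514
Gain = 20 log₁₀(2.514) ≈ 8.01 dB
∠T = (0°) − (75.44°) = -75.44°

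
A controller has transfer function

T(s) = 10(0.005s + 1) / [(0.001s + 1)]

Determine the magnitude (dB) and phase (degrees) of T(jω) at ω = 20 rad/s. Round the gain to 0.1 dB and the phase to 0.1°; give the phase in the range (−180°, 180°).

20.0 dB, 4.6°

At ω = 20 rad/s:
zero (1 + j20·0.005) = 1 + j0.1 → |·| ≈ 1.005, ∠ ≈ 5.71°
pole (1 + j20·0.001) = 1 + j0.02 → |·| ≈ 1.0002, ∠ ≈ 1.15°
|T| = 10 · 1.005 / (1.0002) ≈ 10.048
Gain = 20 log₁₀(10.048) ≈ 20.04 dB
∠T = (5.71°) − (1.15°) = 4.56°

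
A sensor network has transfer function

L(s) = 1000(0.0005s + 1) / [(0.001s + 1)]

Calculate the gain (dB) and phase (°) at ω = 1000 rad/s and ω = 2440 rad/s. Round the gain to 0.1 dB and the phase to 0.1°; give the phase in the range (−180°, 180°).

At ω = 1000 rad/s:
zero (1 + j1000·0.0005) = 1 + j0.5 → |·| ≈ 1.118, ∠ ≈ 26.57°
pole (1 + j1000·0.001) = 1 + j1 → |·| ≈ 1.4142, ∠ ≈ 45.00°
|L| = 1000 · 1.118 / (1.4142) ≈ 790.55
Gain = 20 log₁₀(790.55) ≈ 57.96 dB
∠L = (26.57°) − (45.00°) = -18.43°

At ω = 2440 rad/s:
zero (1 + j2440·0.0005) = 1 + j1.22 → |·| ≈ 1.5775, ∠ ≈ 50.66°
pole (1 + j2440·0.001) = 1 + j2.44 → |·| ≈ 2.637, ∠ ≈ 67.71°
|L| = 1000 · 1.5775 / (2.637) ≈ 598.22
Gain = 20 log₁₀(598.22) ≈ 55.54 dB
∠L = (50.66°) − (67.71°) = -17.05°

ω = 1000: 58.0 dB, -18.4°; ω = 2440: 55.5 dB, -17.1°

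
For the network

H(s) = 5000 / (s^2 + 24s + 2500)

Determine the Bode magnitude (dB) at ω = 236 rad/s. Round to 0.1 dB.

At s = jω = j236:
quadratic: (j236)² + 24·j236 + 2500 = -53196 + j5664 → |·| ≈ 53497, ∠ ≈ 173.92°
|H| = 5000 / 53497 ≈ 0.093463
Gain = 20 log₁₀(0.093463) ≈ -20.59 dB

-20.6 dB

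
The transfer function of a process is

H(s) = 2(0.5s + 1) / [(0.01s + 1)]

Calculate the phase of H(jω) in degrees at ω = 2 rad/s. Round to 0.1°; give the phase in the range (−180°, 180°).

At ω = 2 rad/s:
zero (1 + j2·0.5) = 1 + j1 → |·| ≈ 1.4142, ∠ ≈ 45.00°
pole (1 + j2·0.01) = 1 + j0.02 → |·| ≈ 1.0002, ∠ ≈ 1.15°
∠H = (45.00°) − (1.15°) = 43.85°

43.9°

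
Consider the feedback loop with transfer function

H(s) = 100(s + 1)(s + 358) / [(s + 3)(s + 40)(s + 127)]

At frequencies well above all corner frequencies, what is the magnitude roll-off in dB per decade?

Each pole contributes −20 dB/decade at high frequency; each zero contributes +20 dB/decade.
Net: 2 zero(s) − 3 pole(s) → -20 dB/decade.

-20 dB/decade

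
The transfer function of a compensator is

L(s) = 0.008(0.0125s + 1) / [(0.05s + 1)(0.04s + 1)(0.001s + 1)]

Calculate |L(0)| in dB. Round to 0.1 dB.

-41.9 dB

L(0) = 0.008 · 1 / 1 = 0.008
20 log₁₀(0.008) ≈ -41.94 dB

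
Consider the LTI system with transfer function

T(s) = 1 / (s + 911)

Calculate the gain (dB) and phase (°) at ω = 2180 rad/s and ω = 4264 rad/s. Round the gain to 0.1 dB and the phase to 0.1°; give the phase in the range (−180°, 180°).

At s = jω = j2180:
pole (s+911): 911 + j2180 → |·| = √(911²+2180²) = √5582321 ≈ 2362.7, ∠ = arctan(2180/911) ≈ 67.32°
|T| = 1 / 2362.7 ≈ 0.00042324
Gain = 20 log₁₀(0.00042324) ≈ -67.47 dB
∠T = 0.00° − 67.32° = -67.32°

At s = jω = j4264:
pole (s+911): 911 + j4264 → |·| = √(911²+4264²) = √19011617 ≈ 4360.2, ∠ = arctan(4264/911) ≈ 77.94°
|T| = 1 / 4360.2 ≈ 0.00022935
Gain = 20 log₁₀(0.00022935) ≈ -72.79 dB
∠T = 0.00° − 77.94° = -77.94°

ω = 2180: -67.5 dB, -67.3°; ω = 4264: -72.8 dB, -77.9°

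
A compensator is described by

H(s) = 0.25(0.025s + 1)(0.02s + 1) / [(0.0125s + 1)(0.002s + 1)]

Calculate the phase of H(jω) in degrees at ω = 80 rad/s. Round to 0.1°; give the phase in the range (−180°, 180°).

67.3°

At ω = 80 rad/s:
zero (1 + j80·0.025) = 1 + j2 → |·| ≈ 2.2361, ∠ ≈ 63.43°
zero (1 + j80·0.02) = 1 + j1.6 → |·| ≈ 1.8868, ∠ ≈ 57.99°
pole (1 + j80·0.0125) = 1 + j1 → |·| ≈ 1.4142, ∠ ≈ 45.00°
pole (1 + j80·0.002) = 1 + j0.16 → |·| ≈ 1.0127, ∠ ≈ 9.09°
∠H = (63.43° + 57.99°) − (45.00° + 9.09°) = 67.33°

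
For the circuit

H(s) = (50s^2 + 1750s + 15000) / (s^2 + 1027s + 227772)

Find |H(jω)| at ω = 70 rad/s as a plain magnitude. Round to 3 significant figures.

1.11

Substitute s = j70:
Numerator: 50(j70)^2 + 1750(j70) + 15000 = -230000 + j122500
Denominator: (j70)^2 + 1027(j70) + 227772 = 222872 + j71890
|N| = √(230000² + 122500²) ≈ 2.6059e+05, ∠N ≈ 151.96°
|D| = √(222872² + 71890²) ≈ 2.3418e+05, ∠D ≈ 17.88°
|H| = 2.6059e+05 / 2.3418e+05 ≈ 1.1128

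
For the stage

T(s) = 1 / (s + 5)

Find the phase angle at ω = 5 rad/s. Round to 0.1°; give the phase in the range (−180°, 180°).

-45.0°

At s = jω = j5:
pole (s+5): 5 + j5 → |·| = √(5²+5²) = √50 ≈ 7.0711, ∠ = arctan(5/5) ≈ 45.00°
∠T = 0.00° − 45.00° = -45.00°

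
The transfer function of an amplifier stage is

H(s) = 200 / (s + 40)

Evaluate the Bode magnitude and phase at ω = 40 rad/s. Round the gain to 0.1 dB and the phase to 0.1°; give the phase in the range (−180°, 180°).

Substitute s = j40:
Numerator: 200 = 200 + j0
Denominator: (j40) + 40 = 40 + j40
|N| = √(200² + 0²) ≈ 200, ∠N ≈ 0.00°
|D| = √(40² + 40²) ≈ 56.569, ∠D ≈ 45.00°
|H| = 200 / 56.569 ≈ 3.5355
Gain = 20 log₁₀(3.5355) ≈ 10.97 dB
∠H = 0.00° − 45.00° = -45.00°

11.0 dB, -45.0°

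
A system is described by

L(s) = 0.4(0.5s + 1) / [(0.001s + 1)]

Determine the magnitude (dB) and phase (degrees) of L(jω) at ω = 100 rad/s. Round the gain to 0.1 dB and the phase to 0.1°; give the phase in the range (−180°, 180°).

At ω = 100 rad/s:
zero (1 + j100·0.5) = 1 + j50 → |·| ≈ 50.01, ∠ ≈ 88.85°
pole (1 + j100·0.001) = 1 + j0.1 → |·| ≈ 1.005, ∠ ≈ 5.71°
|L| = 0.4 · 50.01 / (1.005) ≈ 19.904
Gain = 20 log₁₀(19.904) ≈ 25.98 dB
∠L = (88.85°) − (5.71°) = 83.14°

26.0 dB, 83.1°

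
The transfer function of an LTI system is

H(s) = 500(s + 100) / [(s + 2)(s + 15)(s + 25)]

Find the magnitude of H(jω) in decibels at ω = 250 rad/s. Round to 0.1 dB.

At s = jω = j250:
zero (s+100): 100 + j250 → |·| = √(100²+250²) = √72500 ≈ 269.26, ∠ = arctan(250/100) ≈ 68.20°
pole (s+2): 2 + j250 → |·| = √(2²+250²) = √62504 ≈ 250.01, ∠ = arctan(250/2) ≈ 89.54°
pole (s+15): 15 + j250 → |·| = √(15²+250²) = √62725 ≈ 250.45, ∠ = arctan(250/15) ≈ 86.57°
pole (s+25): 25 + j250 → |·| = √(25²+250²) = √63125 ≈ 251.25, ∠ = arctan(250/25) ≈ 84.29°
|H| = 500 · 269.26 / 1.5732e+07 ≈ 0.0085577
Gain = 20 log₁₀(0.0085577) ≈ -41.35 dB

-41.4 dB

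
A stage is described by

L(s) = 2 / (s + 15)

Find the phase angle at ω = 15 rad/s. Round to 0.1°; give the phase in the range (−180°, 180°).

-45.0°

Substitute s = j15:
Numerator: 2 = 2 + j0
Denominator: (j15) + 15 = 15 + j15
|N| = √(2² + 0²) ≈ 2, ∠N ≈ 0.00°
|D| = √(15² + 15²) ≈ 21.213, ∠D ≈ 45.00°
∠L = 0.00° − 45.00° = -45.00°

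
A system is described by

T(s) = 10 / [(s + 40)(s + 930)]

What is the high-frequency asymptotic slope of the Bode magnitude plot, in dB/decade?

-40 dB/decade

Each pole contributes −20 dB/decade at high frequency; each zero contributes +20 dB/decade.
Net: 0 zero(s) − 2 pole(s) → -40 dB/decade.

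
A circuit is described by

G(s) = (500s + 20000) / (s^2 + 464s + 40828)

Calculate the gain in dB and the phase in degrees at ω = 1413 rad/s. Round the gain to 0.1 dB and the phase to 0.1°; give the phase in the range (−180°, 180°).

-9.3 dB, -73.1°

Substitute s = j1413:
Numerator: 500(j1413) + 20000 = 20000 + j706500
Denominator: (j1413)^2 + 464(j1413) + 40828 = -1955741 + j655632
|N| = √(20000² + 706500²) ≈ 7.0678e+05, ∠N ≈ 88.38°
|D| = √(1955741² + 655632²) ≈ 2.0627e+06, ∠D ≈ 161.47°
|G| = 7.0678e+05 / 2.0627e+06 ≈ 0.34265
Gain = 20 log₁₀(0.34265) ≈ -9.30 dB
∠G = 88.38° − 161.47° = -73.09°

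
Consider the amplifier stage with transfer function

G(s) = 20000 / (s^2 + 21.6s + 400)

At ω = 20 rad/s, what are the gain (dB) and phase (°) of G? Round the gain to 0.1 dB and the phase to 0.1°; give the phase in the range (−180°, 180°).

At s = jω = j20:
quadratic: (j20)² + 21.6·j20 + 400 = 0 + j432 → |·| ≈ 432, ∠ ≈ 90.00°
|G| = 20000 / 432 ≈ 46.296
Gain = 20 log₁₀(46.296) ≈ 33.31 dB
∠G = 0.00° − 90.00° = -90.00°

33.3 dB, -90.0°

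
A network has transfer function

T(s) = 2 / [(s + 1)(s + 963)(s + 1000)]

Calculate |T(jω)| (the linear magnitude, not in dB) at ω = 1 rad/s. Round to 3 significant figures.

1.47e-06

At s = jω = j1:
pole (s+1): 1 + j1 → |·| = √(1²+1²) = √2 ≈ 1.4142, ∠ = arctan(1/1) ≈ 45.00°
pole (s+963): 963 + j1 → |·| = √(963²+1²) = √927370 ≈ 963, ∠ = arctan(1/963) ≈ 0.06°
pole (s+1000): 1000 + j1 → |·| = √(1000²+1²) = √1000001 ≈ 1000, ∠ = arctan(1/1000) ≈ 0.06°
|T| = 2 / 1.3619e+06 ≈ 1.4685e-06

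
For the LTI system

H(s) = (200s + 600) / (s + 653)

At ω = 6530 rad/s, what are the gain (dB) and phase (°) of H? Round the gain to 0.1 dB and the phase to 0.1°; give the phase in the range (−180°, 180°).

Substitute s = j6530:
Numerator: 200(j6530) + 600 = 600 + j1306000
Denominator: (j6530) + 653 = 653 + j6530
|N| = √(600² + 1306000²) ≈ 1.306e+06, ∠N ≈ 89.97°
|D| = √(653² + 6530²) ≈ 6562.6, ∠D ≈ 84.29°
|H| = 1.306e+06 / 6562.6 ≈ 199.01
Gain = 20 log₁₀(199.01) ≈ 45.98 dB
∠H = 89.97° − 84.29° = 5.68°

46.0 dB, 5.7°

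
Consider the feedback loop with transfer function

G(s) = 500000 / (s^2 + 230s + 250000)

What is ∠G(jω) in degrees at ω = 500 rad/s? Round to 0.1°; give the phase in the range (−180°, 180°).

-90.0°

At s = jω = j500:
quadratic: (j500)² + 230·j500 + 250000 = 0 + j115000 → |·| ≈ 1.15e+05, ∠ ≈ 90.00°
∠G = 0.00° − 90.00° = -90.00°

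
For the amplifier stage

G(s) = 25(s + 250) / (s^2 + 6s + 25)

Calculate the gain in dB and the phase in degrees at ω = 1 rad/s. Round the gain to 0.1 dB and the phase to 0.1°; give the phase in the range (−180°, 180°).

At s = jω = j1:
zero (s+250): 250 + j1 → |·| = √(250²+1²) = √62501 ≈ 250, ∠ = arctan(1/250) ≈ 0.23°
quadratic: (j1)² + 6·j1 + 25 = 24 + j6 → |·| ≈ 24.739, ∠ ≈ 14.04°
|G| = 25 · 250 / 24.739 ≈ 252.64
Gain = 20 log₁₀(252.64) ≈ 48.05 dB
∠G = 0.23° − 14.04° = -13.81°

48.1 dB, -13.8°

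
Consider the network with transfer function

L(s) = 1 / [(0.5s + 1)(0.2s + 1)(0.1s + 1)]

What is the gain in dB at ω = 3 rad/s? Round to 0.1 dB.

At ω = 3 rad/s:
pole (1 + j3·0.5) = 1 + j1.5 → |·| ≈ 1.8028, ∠ ≈ 56.31°
pole (1 + j3·0.2) = 1 + j0.6 → |·| ≈ 1.1662, ∠ ≈ 30.96°
pole (1 + j3·0.1) = 1 + j0.3 → |·| ≈ 1.044, ∠ ≈ 16.70°
|L| = 1 · 1 / (1.8028 · 1.1662 · 1.044) ≈ 0.45559
Gain = 20 log₁₀(0.45559) ≈ -6.83 dB

-6.8 dB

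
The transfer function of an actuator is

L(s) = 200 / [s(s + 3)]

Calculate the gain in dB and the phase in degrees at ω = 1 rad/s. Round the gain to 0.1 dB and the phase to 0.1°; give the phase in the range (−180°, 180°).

At s = jω = j1:
pole (s+3): 3 + j1 → |·| = √(3²+1²) = √10 ≈ 3.1623, ∠ = arctan(1/3) ≈ 18.43°
pole at origin: |s| = 1, ∠ = 90.00° (in denominator)
|L| = 200 / 3.1623 ≈ 63.245
Gain = 20 log₁₀(63.245) ≈ 36.02 dB
∠L = 0.00° − 108.43° = -108.43°

36.0 dB, -108.4°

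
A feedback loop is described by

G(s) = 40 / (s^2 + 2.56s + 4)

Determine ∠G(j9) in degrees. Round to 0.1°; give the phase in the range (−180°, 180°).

At s = jω = j9:
quadratic: (j9)² + 2.56·j9 + 4 = -77 + j23.04 → |·| ≈ 80.373, ∠ ≈ 163.34°
∠G = 0.00° − 163.34° = -163.34°

-163.3°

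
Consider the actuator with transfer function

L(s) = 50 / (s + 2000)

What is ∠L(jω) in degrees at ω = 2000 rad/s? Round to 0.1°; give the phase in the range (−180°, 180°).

At s = jω = j2000:
pole (s+2000): 2000 + j2000 → |·| = √(2000²+2000²) = √8000000 ≈ 2828.4, ∠ = arctan(2000/2000) ≈ 45.00°
∠L = 0.00° − 45.00° = -45.00°

-45.0°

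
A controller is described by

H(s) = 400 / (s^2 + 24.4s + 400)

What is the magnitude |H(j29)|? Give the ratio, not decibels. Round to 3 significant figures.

0.480

At s = jω = j29:
quadratic: (j29)² + 24.4·j29 + 400 = -441 + j707.6 → |·| ≈ 833.77, ∠ ≈ 121.93°
|H| = 400 / 833.77 ≈ 0.47975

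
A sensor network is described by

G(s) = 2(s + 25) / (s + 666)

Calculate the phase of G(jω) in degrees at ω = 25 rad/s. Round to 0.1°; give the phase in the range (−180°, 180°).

42.9°

At s = jω = j25:
zero (s+25): 25 + j25 → |·| = √(25²+25²) = √1250 ≈ 35.355, ∠ = arctan(25/25) ≈ 45.00°
pole (s+666): 666 + j25 → |·| = √(666²+25²) = √444181 ≈ 666.47, ∠ = arctan(25/666) ≈ 2.15°
∠G = 45.00° − 2.15° = 42.85°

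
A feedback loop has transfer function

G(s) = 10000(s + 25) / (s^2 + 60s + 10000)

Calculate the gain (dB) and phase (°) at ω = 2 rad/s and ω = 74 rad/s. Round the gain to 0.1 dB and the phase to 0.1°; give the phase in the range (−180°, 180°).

ω = 2: 28.0 dB, 3.9°; ω = 74: 41.8 dB, 26.9°

At s = jω = j2:
zero (s+25): 25 + j2 → |·| = √(25²+2²) = √629 ≈ 25.08, ∠ = arctan(2/25) ≈ 4.57°
quadratic: (j2)² + 60·j2 + 10000 = 9996 + j120 → |·| ≈ 9996.7, ∠ ≈ 0.69°
|G| = 10000 · 25.08 / 9996.7 ≈ 25.088
Gain = 20 log₁₀(25.088) ≈ 27.99 dB
∠G = 4.57° − 0.69° = 3.88°

At s = jω = j74:
zero (s+25): 25 + j74 → |·| = √(25²+74²) = √6101 ≈ 78.109, ∠ = arctan(74/25) ≈ 71.33°
quadratic: (j74)² + 60·j74 + 10000 = 4524 + j4440 → |·| ≈ 6338.8, ∠ ≈ 44.46°
|G| = 10000 · 78.109 / 6338.8 ≈ 123.22
Gain = 20 log₁₀(123.22) ≈ 41.81 dB
∠G = 71.33° − 44.46° = 26.87°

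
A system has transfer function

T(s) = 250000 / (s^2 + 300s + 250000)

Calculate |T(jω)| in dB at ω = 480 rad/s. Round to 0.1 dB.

At s = jω = j480:
quadratic: (j480)² + 300·j480 + 250000 = 19600 + j144000 → |·| ≈ 1.4533e+05, ∠ ≈ 82.25°
|T| = 250000 / 1.4533e+05 ≈ 1.7202
Gain = 20 log₁₀(1.7202) ≈ 4.71 dB

4.7 dB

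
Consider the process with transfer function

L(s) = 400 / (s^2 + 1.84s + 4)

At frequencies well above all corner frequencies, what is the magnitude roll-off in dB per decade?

-40 dB/decade

Each pole contributes −20 dB/decade at high frequency; each zero contributes +20 dB/decade.
Net: 0 zero(s) − 2 pole(s) → -40 dB/decade.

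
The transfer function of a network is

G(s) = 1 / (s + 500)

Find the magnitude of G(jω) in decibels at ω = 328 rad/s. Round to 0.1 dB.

At s = jω = j328:
pole (s+500): 500 + j328 → |·| = √(500²+328²) = √357584 ≈ 597.98, ∠ = arctan(328/500) ≈ 33.26°
|G| = 1 / 597.98 ≈ 0.0016723
Gain = 20 log₁₀(0.0016723) ≈ -55.53 dB

-55.5 dB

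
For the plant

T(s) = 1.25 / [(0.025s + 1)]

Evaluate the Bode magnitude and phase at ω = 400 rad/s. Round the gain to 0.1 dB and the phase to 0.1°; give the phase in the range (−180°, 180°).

-18.1 dB, -84.3°

At ω = 400 rad/s:
pole (1 + j400·0.025) = 1 + j10 → |·| ≈ 10.05, ∠ ≈ 84.29°
|T| = 1.25 · 1 / (10.05) ≈ 0.12438
Gain = 20 log₁₀(0.12438) ≈ -18.10 dB
∠T = (0°) − (84.29°) = -84.29°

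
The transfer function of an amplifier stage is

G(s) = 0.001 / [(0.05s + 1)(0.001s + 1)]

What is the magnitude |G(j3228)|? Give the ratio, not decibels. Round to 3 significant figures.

At ω = 3228 rad/s:
pole (1 + j3228·0.05) = 1 + j161.4 → |·| ≈ 161.4, ∠ ≈ 89.65°
pole (1 + j3228·0.001) = 1 + j3.228 → |·| ≈ 3.3793, ∠ ≈ 72.79°
|G| = 0.001 · 1 / (161.4 · 3.3793) ≈ 1.8335e-06

1.83e-06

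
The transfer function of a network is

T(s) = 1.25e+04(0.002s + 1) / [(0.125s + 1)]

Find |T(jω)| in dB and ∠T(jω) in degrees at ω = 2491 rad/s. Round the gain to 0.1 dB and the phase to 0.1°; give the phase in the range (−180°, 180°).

At ω = 2491 rad/s:
zero (1 + j2491·0.002) = 1 + j4.982 → |·| ≈ 5.0814, ∠ ≈ 78.65°
pole (1 + j2491·0.125) = 1 + j311.375 → |·| ≈ 311.38, ∠ ≈ 89.82°
|T| = 1.25e+04 · 5.0814 / (311.38) ≈ 203.99
Gain = 20 log₁₀(203.99) ≈ 46.19 dB
∠T = (78.65°) − (89.82°) = -11.17°

46.2 dB, -11.2°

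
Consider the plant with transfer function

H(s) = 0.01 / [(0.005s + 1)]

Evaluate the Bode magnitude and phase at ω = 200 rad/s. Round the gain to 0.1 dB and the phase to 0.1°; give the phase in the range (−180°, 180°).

-43.0 dB, -45.0°

At ω = 200 rad/s:
pole (1 + j200·0.005) = 1 + j1 → |·| ≈ 1.4142, ∠ ≈ 45.00°
|H| = 0.01 · 1 / (1.4142) ≈ 0.0070711
Gain = 20 log₁₀(0.0070711) ≈ -43.01 dB
∠H = (0°) − (45.00°) = -45.00°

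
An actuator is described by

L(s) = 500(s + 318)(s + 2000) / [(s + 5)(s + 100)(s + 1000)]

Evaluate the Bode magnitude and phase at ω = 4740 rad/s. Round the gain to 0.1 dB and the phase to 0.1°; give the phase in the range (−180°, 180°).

-19.0 dB, -103.5°

At s = jω = j4740:
zero (s+318): 318 + j4740 → |·| = √(318²+4740²) = √22568724 ≈ 4750.7, ∠ = arctan(4740/318) ≈ 86.16°
zero (s+2000): 2000 + j4740 → |·| = √(2000²+4740²) = √26467600 ≈ 5144.7, ∠ = arctan(4740/2000) ≈ 67.12°
pole (s+5): 5 + j4740 → |·| = √(5²+4740²) = √22467625 ≈ 4740, ∠ = arctan(4740/5) ≈ 89.94°
pole (s+100): 100 + j4740 → |·| = √(100²+4740²) = √22477600 ≈ 4741.1, ∠ = arctan(4740/100) ≈ 88.79°
pole (s+1000): 1000 + j4740 → |·| = √(1000²+4740²) = √23467600 ≈ 4844.3, ∠ = arctan(4740/1000) ≈ 78.09°
|L| = 500 · 2.4441e+07 / 1.0887e+11 ≈ 0.11225
Gain = 20 log₁₀(0.11225) ≈ -19.00 dB
∠L = 153.28° − 256.82° = -103.54°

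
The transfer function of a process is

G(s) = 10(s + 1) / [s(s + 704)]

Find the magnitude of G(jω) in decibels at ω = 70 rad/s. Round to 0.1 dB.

-37.0 dB

At s = jω = j70:
zero (s+1): 1 + j70 → |·| = √(1²+70²) = √4901 ≈ 70.007, ∠ = arctan(70/1) ≈ 89.18°
pole (s+704): 704 + j70 → |·| = √(704²+70²) = √500516 ≈ 707.47, ∠ = arctan(70/704) ≈ 5.68°
pole at origin: |s| = 70, ∠ = 90.00° (in denominator)
|G| = 10 · 70.007 / 49523 ≈ 0.014136
Gain = 20 log₁₀(0.014136) ≈ -36.99 dB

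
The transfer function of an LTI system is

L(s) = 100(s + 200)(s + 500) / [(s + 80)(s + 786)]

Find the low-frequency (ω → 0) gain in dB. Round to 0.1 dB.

L(0) = 100·200·500 / (80·786) ≈ 159.03
20 log₁₀(159.03) ≈ 44.03 dB

44.0 dB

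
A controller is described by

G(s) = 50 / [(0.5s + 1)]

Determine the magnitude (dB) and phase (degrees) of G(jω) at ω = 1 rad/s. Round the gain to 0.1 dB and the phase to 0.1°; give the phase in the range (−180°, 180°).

At ω = 1 rad/s:
pole (1 + j1·0.5) = 1 + j0.5 → |·| ≈ 1.118, ∠ ≈ 26.57°
|G| = 50 · 1 / (1.118) ≈ 44.723
Gain = 20 log₁₀(44.723) ≈ 33.01 dB
∠G = (0°) − (26.57°) = -26.57°

33.0 dB, -26.6°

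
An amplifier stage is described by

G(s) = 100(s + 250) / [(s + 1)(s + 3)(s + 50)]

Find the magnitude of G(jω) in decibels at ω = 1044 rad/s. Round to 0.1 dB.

At s = jω = j1044:
zero (s+250): 250 + j1044 → |·| = √(250²+1044²) = √1152436 ≈ 1073.5, ∠ = arctan(1044/250) ≈ 76.53°
pole (s+1): 1 + j1044 → |·| = √(1²+1044²) = √1089937 ≈ 1044, ∠ = arctan(1044/1) ≈ 89.95°
pole (s+3): 3 + j1044 → |·| = √(3²+1044²) = √1089945 ≈ 1044, ∠ = arctan(1044/3) ≈ 89.84°
pole (s+50): 50 + j1044 → |·| = √(50²+1044²) = √1092436 ≈ 1045.2, ∠ = arctan(1044/50) ≈ 87.26°
|G| = 100 · 1073.5 / 1.1392e+09 ≈ 9.4233e-05
Gain = 20 log₁₀(9.4233e-05) ≈ -80.52 dB

-80.5 dB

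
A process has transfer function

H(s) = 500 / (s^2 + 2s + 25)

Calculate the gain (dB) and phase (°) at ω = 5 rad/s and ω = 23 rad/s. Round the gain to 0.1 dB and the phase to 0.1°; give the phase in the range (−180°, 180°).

ω = 5: 34.0 dB, -90.0°; ω = 23: -0.1 dB, -174.8°

At s = jω = j5:
quadratic: (j5)² + 2·j5 + 25 = 0 + j10 → |·| ≈ 10, ∠ ≈ 90.00°
|H| = 500 / 10 ≈ 50
Gain = 20 log₁₀(50) ≈ 33.98 dB
∠H = 0.00° − 90.00° = -90.00°

At s = jω = j23:
quadratic: (j23)² + 2·j23 + 25 = -504 + j46 → |·| ≈ 506.09, ∠ ≈ 174.79°
|H| = 500 / 506.09 ≈ 0.98797
Gain = 20 log₁₀(0.98797) ≈ -0.11 dB
∠H = 0.00° − 174.79° = -174.79°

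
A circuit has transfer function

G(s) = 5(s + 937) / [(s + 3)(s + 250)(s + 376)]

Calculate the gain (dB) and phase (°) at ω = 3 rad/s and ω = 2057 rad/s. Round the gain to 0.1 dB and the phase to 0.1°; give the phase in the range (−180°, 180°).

ω = 3: -38.6 dB, -46.0°; ω = 2057: -117.9 dB, 172.9°

At s = jω = j3:
zero (s+937): 937 + j3 → |·| = √(937²+3²) = √877978 ≈ 937, ∠ = arctan(3/937) ≈ 0.18°
pole (s+3): 3 + j3 → |·| = √(3²+3²) = √18 ≈ 4.2426, ∠ = arctan(3/3) ≈ 45.00°
pole (s+250): 250 + j3 → |·| = √(250²+3²) = √62509 ≈ 250.02, ∠ = arctan(3/250) ≈ 0.69°
pole (s+376): 376 + j3 → |·| = √(376²+3²) = √141385 ≈ 376.01, ∠ = arctan(3/376) ≈ 0.46°
|G| = 5 · 937 / 3.9885e+05 ≈ 0.011746
Gain = 20 log₁₀(0.011746) ≈ -38.60 dB
∠G = 0.18° − 46.15° = -45.97°

At s = jω = j2057:
zero (s+937): 937 + j2057 → |·| = √(937²+2057²) = √5109218 ≈ 2260.4, ∠ = arctan(2057/937) ≈ 65.51°
pole (s+3): 3 + j2057 → |·| = √(3²+2057²) = √4231258 ≈ 2057, ∠ = arctan(2057/3) ≈ 89.92°
pole (s+250): 250 + j2057 → |·| = √(250²+2057²) = √4293749 ≈ 2072.1, ∠ = arctan(2057/250) ≈ 83.07°
pole (s+376): 376 + j2057 → |·| = √(376²+2057²) = √4372625 ≈ 2091.1, ∠ = arctan(2057/376) ≈ 79.64°
|G| = 5 · 2260.4 / 8.9129e+09 ≈ 1.268e-06
Gain = 20 log₁₀(1.268e-06) ≈ -117.94 dB
∠G = 65.51° − 252.63° = -187.12° ≡ 172.88° (principal value)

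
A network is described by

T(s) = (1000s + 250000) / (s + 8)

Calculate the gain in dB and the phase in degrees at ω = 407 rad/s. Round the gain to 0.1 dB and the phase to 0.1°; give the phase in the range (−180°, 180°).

61.4 dB, -30.4°

Substitute s = j407:
Numerator: 1000(j407) + 250000 = 250000 + j407000
Denominator: (j407) + 8 = 8 + j407
|N| = √(250000² + 407000²) ≈ 4.7765e+05, ∠N ≈ 58.44°
|D| = √(8² + 407²) ≈ 407.08, ∠D ≈ 88.87°
|T| = 4.7765e+05 / 407.08 ≈ 1173.4
Gain = 20 log₁₀(1173.4) ≈ 61.39 dB
∠T = 58.44° − 88.87° = -30.43°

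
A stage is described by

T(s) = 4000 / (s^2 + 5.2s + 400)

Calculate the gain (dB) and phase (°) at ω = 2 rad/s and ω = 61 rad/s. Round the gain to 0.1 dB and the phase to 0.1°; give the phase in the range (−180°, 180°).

ω = 2: 20.1 dB, -1.5°; ω = 61: 1.6 dB, -174.5°

At s = jω = j2:
quadratic: (j2)² + 5.2·j2 + 400 = 396 + j10.4 → |·| ≈ 396.14, ∠ ≈ 1.50°
|T| = 4000 / 396.14 ≈ 10.097
Gain = 20 log₁₀(10.097) ≈ 20.08 dB
∠T = 0.00° − 1.50° = -1.50°

At s = jω = j61:
quadratic: (j61)² + 5.2·j61 + 400 = -3321 + j317.2 → |·| ≈ 3336.1, ∠ ≈ 174.54°
|T| = 4000 / 3336.1 ≈ 1.199
Gain = 20 log₁₀(1.199) ≈ 1.58 dB
∠T = 0.00° − 174.54° = -174.54°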